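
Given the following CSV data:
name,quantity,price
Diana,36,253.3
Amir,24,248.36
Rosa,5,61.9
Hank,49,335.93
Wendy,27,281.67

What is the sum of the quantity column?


Values in 'quantity' column:
  Row 1: 36
  Row 2: 24
  Row 3: 5
  Row 4: 49
  Row 5: 27
Sum = 36 + 24 + 5 + 49 + 27 = 141

ANSWER: 141


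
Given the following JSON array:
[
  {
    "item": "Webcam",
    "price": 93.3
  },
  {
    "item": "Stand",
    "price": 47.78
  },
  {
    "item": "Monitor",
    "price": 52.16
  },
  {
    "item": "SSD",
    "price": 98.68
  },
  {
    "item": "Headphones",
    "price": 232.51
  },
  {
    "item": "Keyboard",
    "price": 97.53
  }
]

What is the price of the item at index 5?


Array index 5 -> Keyboard
price = 97.53

ANSWER: 97.53


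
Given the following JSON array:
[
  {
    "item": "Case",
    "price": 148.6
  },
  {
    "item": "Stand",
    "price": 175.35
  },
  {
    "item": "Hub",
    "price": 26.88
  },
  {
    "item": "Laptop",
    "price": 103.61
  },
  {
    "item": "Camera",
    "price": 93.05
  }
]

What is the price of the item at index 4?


Array index 4 -> Camera
price = 93.05

ANSWER: 93.05


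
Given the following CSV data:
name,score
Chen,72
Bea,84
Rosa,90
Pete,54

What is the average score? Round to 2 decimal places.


Scores: 72, 84, 90, 54
Sum = 300
Count = 4
Average = 300 / 4 = 75.00

ANSWER: 75.00


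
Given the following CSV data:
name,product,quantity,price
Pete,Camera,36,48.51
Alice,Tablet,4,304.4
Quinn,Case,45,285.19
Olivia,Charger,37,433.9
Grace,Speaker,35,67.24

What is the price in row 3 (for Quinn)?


Row 3: Quinn
Column 'price' = 285.19

ANSWER: 285.19


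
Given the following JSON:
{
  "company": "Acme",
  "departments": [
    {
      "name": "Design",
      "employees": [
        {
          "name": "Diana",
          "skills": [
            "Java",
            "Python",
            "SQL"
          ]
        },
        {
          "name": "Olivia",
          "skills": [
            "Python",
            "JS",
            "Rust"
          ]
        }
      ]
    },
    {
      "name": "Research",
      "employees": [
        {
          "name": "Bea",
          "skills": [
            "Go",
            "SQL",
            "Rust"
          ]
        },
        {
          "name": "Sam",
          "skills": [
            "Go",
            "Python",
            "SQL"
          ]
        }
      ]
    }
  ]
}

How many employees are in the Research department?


Path: departments[1].employees
Count: 2

ANSWER: 2


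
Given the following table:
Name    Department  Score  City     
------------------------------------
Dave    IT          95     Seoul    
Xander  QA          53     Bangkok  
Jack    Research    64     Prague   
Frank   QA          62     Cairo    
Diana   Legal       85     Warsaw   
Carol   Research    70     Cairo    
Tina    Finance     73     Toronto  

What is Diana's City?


Row 5: Diana
City = Warsaw

ANSWER: Warsaw


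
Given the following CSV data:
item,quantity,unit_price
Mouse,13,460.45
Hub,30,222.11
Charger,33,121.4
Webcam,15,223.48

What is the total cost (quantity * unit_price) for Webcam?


Row: Webcam
quantity = 15
unit_price = 223.48
total = 15 * 223.48 = 3352.2

ANSWER: 3352.2


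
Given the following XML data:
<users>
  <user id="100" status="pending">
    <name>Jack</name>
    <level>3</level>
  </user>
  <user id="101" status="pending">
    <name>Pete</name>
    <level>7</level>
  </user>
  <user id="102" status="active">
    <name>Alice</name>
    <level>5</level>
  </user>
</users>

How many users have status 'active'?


Counting users with status='active':
  Alice (id=102) -> MATCH
Count: 1

ANSWER: 1


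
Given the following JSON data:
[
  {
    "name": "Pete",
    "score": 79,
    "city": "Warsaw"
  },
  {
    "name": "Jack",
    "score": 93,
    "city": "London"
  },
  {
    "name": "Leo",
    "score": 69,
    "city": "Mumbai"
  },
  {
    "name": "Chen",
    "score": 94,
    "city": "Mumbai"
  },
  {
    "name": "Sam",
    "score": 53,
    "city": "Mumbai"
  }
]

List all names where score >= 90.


Filtering records where score >= 90:
  Pete (score=79) -> no
  Jack (score=93) -> YES
  Leo (score=69) -> no
  Chen (score=94) -> YES
  Sam (score=53) -> no


ANSWER: Jack, Chen


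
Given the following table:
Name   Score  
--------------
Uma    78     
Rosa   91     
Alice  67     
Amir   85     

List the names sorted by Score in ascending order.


Sorting by Score (ascending):
  Alice: 67
  Uma: 78
  Amir: 85
  Rosa: 91


ANSWER: Alice, Uma, Amir, Rosa


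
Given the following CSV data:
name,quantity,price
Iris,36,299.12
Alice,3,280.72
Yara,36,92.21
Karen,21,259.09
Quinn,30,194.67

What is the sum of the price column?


Values in 'price' column:
  Row 1: 299.12
  Row 2: 280.72
  Row 3: 92.21
  Row 4: 259.09
  Row 5: 194.67
Sum = 299.12 + 280.72 + 92.21 + 259.09 + 194.67 = 1125.81

ANSWER: 1125.81


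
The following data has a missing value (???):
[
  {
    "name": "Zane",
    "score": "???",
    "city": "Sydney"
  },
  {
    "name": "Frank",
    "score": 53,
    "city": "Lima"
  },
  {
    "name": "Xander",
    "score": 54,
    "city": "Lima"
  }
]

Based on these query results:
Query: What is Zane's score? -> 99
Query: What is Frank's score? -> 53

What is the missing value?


The missing value is Zane's score
From query: Zane's score = 99

ANSWER: 99


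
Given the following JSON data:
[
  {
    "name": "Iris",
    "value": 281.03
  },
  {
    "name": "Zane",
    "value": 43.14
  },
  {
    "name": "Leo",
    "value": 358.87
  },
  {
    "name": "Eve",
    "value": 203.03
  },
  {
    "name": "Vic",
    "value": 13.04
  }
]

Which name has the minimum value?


Comparing values:
  Iris: 281.03
  Zane: 43.14
  Leo: 358.87
  Eve: 203.03
  Vic: 13.04
Minimum: Vic (13.04)

ANSWER: Vic


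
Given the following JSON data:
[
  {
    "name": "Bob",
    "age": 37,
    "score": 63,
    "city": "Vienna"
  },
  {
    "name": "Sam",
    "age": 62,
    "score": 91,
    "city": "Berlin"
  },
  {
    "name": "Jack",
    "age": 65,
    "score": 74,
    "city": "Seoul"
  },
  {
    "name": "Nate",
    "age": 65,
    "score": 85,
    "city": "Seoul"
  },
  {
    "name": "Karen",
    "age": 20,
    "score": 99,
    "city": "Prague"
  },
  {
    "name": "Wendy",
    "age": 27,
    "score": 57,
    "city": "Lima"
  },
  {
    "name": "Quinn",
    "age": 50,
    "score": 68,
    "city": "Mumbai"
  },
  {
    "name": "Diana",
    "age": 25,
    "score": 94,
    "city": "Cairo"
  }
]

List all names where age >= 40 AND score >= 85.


Checking both conditions:
  Bob (age=37, score=63) -> no
  Sam (age=62, score=91) -> YES
  Jack (age=65, score=74) -> no
  Nate (age=65, score=85) -> YES
  Karen (age=20, score=99) -> no
  Wendy (age=27, score=57) -> no
  Quinn (age=50, score=68) -> no
  Diana (age=25, score=94) -> no


ANSWER: Sam, Nate


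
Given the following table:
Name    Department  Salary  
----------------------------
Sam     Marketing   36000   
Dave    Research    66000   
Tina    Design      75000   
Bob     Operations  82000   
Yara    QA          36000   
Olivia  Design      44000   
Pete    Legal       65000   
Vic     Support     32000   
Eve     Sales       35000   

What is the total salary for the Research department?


Research department members:
  Dave: 66000
Total = 66000 = 66000

ANSWER: 66000


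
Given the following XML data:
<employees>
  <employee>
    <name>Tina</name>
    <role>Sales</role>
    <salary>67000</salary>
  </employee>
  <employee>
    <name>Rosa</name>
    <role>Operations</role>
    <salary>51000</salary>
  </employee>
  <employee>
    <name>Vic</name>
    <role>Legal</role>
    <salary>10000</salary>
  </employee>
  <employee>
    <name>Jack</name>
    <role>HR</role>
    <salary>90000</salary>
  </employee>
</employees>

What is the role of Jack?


Searching for <employee> with <name>Jack</name>
Found at position 4
<role>HR</role>

ANSWER: HR


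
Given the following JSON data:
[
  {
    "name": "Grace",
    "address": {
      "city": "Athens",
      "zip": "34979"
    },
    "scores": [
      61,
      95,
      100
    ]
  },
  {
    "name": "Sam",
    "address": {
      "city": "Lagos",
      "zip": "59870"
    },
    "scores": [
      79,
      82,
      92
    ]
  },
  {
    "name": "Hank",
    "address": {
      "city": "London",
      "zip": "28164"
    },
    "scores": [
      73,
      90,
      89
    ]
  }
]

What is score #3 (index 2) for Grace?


Path: records[0].scores[2]
Value: 100

ANSWER: 100


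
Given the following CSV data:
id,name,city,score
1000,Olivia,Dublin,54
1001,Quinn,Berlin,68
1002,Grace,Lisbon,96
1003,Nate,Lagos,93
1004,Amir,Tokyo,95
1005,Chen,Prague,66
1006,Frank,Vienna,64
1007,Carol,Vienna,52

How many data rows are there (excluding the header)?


Counting rows (excluding header):
Header: id,name,city,score
Data rows: 8

ANSWER: 8


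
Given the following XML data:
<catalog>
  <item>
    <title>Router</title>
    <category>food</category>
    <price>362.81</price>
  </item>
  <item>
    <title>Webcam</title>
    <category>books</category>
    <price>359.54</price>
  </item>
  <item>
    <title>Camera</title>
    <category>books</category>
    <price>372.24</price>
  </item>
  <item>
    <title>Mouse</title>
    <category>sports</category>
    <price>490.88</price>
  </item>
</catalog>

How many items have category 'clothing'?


Scanning <item> elements for <category>clothing</category>:
Count: 0

ANSWER: 0


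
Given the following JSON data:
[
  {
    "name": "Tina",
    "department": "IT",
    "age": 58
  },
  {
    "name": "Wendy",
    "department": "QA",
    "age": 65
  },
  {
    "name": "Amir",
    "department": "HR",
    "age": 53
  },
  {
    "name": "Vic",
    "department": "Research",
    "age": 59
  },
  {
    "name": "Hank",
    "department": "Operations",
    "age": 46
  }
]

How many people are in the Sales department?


Scanning records for department = Sales
  No matches found
Count: 0

ANSWER: 0


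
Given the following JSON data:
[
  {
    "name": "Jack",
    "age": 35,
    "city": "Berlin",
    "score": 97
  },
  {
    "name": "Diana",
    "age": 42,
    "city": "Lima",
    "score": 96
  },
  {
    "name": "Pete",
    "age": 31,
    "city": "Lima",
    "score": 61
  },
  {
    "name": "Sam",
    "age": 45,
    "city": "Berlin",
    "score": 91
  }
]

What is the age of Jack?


Looking up record where name = Jack
Record index: 0
Field 'age' = 35

ANSWER: 35


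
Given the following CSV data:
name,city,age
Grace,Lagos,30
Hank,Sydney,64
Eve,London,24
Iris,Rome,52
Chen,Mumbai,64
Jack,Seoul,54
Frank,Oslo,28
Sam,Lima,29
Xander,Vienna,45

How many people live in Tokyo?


Scanning city column for 'Tokyo':
Total matches: 0

ANSWER: 0


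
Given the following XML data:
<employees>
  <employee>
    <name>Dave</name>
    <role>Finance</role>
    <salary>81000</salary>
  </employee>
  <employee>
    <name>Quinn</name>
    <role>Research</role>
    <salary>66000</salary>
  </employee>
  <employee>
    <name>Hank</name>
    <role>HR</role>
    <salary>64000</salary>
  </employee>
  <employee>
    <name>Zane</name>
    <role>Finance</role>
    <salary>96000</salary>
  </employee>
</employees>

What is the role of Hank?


Searching for <employee> with <name>Hank</name>
Found at position 3
<role>HR</role>

ANSWER: HR


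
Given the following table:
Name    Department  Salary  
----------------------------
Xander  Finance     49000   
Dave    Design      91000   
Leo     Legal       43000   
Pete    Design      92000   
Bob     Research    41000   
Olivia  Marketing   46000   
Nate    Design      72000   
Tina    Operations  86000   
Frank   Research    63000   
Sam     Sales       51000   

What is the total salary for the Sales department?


Sales department members:
  Sam: 51000
Total = 51000 = 51000

ANSWER: 51000


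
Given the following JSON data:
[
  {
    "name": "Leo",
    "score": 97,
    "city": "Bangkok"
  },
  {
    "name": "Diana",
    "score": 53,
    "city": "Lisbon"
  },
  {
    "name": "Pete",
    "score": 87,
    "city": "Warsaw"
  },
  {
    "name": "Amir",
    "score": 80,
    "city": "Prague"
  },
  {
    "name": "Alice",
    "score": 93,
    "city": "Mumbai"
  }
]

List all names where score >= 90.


Filtering records where score >= 90:
  Leo (score=97) -> YES
  Diana (score=53) -> no
  Pete (score=87) -> no
  Amir (score=80) -> no
  Alice (score=93) -> YES


ANSWER: Leo, Alice


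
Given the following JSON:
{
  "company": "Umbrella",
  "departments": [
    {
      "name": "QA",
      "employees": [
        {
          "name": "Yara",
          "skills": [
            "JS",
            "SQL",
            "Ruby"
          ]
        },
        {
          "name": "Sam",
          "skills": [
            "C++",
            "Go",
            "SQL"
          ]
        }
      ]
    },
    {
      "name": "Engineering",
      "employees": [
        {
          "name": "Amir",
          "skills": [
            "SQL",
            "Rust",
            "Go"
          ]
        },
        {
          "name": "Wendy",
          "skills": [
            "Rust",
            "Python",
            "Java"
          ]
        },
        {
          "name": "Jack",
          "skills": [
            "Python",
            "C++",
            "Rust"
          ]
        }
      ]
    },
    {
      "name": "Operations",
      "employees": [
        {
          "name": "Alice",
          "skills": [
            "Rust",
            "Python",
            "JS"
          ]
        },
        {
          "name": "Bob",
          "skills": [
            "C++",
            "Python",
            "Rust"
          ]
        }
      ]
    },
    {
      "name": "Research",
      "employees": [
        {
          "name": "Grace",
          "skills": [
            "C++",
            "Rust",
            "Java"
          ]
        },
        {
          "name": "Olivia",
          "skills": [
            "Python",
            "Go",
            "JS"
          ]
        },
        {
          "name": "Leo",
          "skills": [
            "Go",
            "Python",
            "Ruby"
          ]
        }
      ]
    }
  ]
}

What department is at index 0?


Path: departments[0].name
Value: QA

ANSWER: QA


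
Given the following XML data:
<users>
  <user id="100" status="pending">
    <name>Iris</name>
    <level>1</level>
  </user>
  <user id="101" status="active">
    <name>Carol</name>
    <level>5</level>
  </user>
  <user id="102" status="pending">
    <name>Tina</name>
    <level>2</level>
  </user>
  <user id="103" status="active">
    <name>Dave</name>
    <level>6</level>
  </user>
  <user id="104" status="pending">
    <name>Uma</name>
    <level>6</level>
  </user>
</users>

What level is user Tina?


Finding user: Tina
<level>2</level>

ANSWER: 2


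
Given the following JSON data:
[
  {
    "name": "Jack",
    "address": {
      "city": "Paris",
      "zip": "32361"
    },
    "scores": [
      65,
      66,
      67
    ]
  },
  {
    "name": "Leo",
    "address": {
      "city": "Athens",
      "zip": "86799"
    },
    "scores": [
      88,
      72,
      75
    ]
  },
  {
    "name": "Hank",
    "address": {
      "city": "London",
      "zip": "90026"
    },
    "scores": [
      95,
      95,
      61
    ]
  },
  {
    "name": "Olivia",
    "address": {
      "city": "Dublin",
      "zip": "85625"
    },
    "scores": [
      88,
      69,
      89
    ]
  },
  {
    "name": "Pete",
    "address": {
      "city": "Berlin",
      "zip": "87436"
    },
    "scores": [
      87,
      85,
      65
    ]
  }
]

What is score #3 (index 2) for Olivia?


Path: records[3].scores[2]
Value: 89

ANSWER: 89


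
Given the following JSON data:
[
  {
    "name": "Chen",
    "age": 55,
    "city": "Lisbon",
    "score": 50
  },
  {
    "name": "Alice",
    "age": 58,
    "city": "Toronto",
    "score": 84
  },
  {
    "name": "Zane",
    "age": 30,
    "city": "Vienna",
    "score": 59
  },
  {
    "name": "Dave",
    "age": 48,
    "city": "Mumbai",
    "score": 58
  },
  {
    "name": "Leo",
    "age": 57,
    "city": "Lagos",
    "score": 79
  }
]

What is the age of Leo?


Looking up record where name = Leo
Record index: 4
Field 'age' = 57

ANSWER: 57


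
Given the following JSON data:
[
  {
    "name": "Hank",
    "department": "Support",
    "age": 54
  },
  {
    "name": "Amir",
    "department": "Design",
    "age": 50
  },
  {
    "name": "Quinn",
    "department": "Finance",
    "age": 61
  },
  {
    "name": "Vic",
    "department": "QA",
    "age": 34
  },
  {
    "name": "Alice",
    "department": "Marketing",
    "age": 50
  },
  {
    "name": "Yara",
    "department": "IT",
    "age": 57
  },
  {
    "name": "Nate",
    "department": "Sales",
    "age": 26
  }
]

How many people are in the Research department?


Scanning records for department = Research
  No matches found
Count: 0

ANSWER: 0


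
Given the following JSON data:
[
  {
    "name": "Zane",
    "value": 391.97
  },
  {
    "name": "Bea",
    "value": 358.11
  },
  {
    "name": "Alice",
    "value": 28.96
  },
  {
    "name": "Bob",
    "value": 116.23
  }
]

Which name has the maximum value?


Comparing values:
  Zane: 391.97
  Bea: 358.11
  Alice: 28.96
  Bob: 116.23
Maximum: Zane (391.97)

ANSWER: Zane


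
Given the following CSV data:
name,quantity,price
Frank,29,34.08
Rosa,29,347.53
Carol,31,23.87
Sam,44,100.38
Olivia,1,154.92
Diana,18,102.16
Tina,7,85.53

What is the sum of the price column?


Values in 'price' column:
  Row 1: 34.08
  Row 2: 347.53
  Row 3: 23.87
  Row 4: 100.38
  Row 5: 154.92
  Row 6: 102.16
  Row 7: 85.53
Sum = 34.08 + 347.53 + 23.87 + 100.38 + 154.92 + 102.16 + 85.53 = 848.47

ANSWER: 848.47


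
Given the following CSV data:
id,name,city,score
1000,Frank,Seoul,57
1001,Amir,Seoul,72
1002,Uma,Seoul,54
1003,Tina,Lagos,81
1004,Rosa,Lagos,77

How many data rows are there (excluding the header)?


Counting rows (excluding header):
Header: id,name,city,score
Data rows: 5

ANSWER: 5


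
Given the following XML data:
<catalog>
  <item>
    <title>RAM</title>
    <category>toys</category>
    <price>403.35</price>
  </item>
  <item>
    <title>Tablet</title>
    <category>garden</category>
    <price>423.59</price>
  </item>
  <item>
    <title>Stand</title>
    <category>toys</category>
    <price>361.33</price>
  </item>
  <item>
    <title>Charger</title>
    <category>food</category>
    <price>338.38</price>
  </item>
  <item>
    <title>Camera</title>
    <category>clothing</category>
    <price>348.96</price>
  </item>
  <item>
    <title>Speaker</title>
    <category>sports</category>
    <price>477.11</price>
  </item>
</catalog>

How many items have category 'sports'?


Scanning <item> elements for <category>sports</category>:
  Item 6: Speaker -> MATCH
Count: 1

ANSWER: 1


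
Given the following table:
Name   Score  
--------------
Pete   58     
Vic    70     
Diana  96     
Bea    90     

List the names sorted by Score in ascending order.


Sorting by Score (ascending):
  Pete: 58
  Vic: 70
  Bea: 90
  Diana: 96


ANSWER: Pete, Vic, Bea, Diana


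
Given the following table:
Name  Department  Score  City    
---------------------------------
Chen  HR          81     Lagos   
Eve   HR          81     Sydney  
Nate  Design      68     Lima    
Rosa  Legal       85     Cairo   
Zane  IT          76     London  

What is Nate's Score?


Row 3: Nate
Score = 68

ANSWER: 68


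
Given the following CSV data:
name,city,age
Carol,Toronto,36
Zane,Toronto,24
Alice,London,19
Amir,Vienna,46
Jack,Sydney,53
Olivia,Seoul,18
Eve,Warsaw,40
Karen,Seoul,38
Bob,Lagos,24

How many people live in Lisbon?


Scanning city column for 'Lisbon':
Total matches: 0

ANSWER: 0


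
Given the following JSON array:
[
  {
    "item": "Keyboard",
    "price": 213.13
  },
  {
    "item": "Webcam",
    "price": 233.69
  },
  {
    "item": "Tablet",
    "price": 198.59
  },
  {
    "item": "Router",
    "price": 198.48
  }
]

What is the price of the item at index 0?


Array index 0 -> Keyboard
price = 213.13

ANSWER: 213.13


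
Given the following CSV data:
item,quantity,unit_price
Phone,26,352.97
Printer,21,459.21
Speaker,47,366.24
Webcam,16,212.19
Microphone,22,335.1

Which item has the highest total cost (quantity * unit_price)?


Computing row totals:
  Phone: 9177.22
  Printer: 9643.41
  Speaker: 17213.28
  Webcam: 3395.04
  Microphone: 7372.2
Maximum: Speaker (17213.28)

ANSWER: Speaker


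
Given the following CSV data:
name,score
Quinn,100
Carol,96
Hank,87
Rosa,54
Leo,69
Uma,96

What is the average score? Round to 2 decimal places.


Scores: 100, 96, 87, 54, 69, 96
Sum = 502
Count = 6
Average = 502 / 6 = 83.67

ANSWER: 83.67


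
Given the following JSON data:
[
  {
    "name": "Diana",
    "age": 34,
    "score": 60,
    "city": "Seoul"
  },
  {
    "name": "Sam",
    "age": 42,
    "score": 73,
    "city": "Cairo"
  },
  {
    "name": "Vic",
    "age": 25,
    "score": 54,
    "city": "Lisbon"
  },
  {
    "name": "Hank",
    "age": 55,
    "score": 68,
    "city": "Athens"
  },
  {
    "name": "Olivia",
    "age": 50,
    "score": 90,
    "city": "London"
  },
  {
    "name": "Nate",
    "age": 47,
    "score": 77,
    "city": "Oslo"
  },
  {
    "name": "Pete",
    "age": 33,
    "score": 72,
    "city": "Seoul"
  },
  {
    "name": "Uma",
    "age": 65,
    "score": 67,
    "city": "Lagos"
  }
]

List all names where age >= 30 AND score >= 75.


Checking both conditions:
  Diana (age=34, score=60) -> no
  Sam (age=42, score=73) -> no
  Vic (age=25, score=54) -> no
  Hank (age=55, score=68) -> no
  Olivia (age=50, score=90) -> YES
  Nate (age=47, score=77) -> YES
  Pete (age=33, score=72) -> no
  Uma (age=65, score=67) -> no


ANSWER: Olivia, Nate


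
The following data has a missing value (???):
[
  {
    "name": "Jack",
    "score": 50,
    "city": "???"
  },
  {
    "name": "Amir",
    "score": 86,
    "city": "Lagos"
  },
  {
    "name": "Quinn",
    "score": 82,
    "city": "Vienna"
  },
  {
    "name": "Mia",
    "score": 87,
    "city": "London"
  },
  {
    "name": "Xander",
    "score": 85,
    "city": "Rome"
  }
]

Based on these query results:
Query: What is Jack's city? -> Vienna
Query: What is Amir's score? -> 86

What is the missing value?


The missing value is Jack's city
From query: Jack's city = Vienna

ANSWER: Vienna


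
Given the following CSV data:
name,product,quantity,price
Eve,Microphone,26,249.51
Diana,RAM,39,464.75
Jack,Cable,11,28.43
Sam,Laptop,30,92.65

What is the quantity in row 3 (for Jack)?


Row 3: Jack
Column 'quantity' = 11

ANSWER: 11


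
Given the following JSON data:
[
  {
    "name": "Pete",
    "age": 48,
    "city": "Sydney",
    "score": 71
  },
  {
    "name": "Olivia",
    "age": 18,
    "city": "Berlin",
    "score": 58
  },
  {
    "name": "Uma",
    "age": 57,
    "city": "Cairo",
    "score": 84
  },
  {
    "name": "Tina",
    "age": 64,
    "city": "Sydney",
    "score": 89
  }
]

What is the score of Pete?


Looking up record where name = Pete
Record index: 0
Field 'score' = 71

ANSWER: 71


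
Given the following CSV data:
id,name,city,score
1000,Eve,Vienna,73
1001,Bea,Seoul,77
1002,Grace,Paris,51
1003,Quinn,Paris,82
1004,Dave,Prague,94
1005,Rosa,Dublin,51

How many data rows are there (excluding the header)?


Counting rows (excluding header):
Header: id,name,city,score
Data rows: 6

ANSWER: 6


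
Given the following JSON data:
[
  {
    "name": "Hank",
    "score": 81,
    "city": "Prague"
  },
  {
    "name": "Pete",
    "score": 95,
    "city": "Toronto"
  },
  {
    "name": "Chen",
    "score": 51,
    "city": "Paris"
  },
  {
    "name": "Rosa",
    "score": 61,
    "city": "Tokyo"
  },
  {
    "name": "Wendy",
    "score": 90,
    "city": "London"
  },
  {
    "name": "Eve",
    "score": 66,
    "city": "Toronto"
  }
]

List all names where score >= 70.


Filtering records where score >= 70:
  Hank (score=81) -> YES
  Pete (score=95) -> YES
  Chen (score=51) -> no
  Rosa (score=61) -> no
  Wendy (score=90) -> YES
  Eve (score=66) -> no


ANSWER: Hank, Pete, Wendy


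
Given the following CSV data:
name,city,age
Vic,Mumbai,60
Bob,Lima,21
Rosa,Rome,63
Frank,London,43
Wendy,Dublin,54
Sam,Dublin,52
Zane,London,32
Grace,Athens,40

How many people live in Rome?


Scanning city column for 'Rome':
  Row 3: Rosa -> MATCH
Total matches: 1

ANSWER: 1


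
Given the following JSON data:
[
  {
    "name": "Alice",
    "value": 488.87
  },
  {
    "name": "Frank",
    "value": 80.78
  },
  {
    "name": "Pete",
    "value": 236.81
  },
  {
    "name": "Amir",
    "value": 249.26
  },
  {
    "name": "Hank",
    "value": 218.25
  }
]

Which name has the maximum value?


Comparing values:
  Alice: 488.87
  Frank: 80.78
  Pete: 236.81
  Amir: 249.26
  Hank: 218.25
Maximum: Alice (488.87)

ANSWER: Alice


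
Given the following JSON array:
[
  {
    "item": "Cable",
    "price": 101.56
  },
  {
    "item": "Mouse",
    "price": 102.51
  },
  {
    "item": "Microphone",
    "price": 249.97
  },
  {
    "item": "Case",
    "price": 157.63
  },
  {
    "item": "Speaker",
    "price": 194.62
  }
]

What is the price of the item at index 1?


Array index 1 -> Mouse
price = 102.51

ANSWER: 102.51


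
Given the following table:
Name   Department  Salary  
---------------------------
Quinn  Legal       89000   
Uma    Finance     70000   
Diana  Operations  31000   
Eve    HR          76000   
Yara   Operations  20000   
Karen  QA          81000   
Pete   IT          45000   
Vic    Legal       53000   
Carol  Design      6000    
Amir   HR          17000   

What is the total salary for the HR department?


HR department members:
  Eve: 76000
  Amir: 17000
Total = 76000 + 17000 = 93000

ANSWER: 93000


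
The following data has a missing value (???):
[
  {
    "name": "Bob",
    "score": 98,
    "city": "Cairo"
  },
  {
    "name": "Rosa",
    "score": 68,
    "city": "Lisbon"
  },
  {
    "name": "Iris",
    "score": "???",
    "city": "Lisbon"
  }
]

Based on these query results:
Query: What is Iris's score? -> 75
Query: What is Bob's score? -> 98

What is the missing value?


The missing value is Iris's score
From query: Iris's score = 75

ANSWER: 75


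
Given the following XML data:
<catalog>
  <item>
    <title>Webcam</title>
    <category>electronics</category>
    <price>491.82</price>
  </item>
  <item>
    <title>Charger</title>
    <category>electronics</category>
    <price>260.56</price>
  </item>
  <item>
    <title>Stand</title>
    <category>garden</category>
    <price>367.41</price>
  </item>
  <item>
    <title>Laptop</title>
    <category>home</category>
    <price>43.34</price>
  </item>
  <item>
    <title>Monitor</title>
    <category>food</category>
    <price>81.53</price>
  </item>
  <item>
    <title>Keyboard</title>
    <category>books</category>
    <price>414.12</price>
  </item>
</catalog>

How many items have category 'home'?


Scanning <item> elements for <category>home</category>:
  Item 4: Laptop -> MATCH
Count: 1

ANSWER: 1


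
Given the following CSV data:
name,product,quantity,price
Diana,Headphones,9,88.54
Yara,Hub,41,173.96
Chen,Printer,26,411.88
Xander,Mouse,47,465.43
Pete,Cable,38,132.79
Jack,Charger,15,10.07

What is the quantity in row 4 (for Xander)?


Row 4: Xander
Column 'quantity' = 47

ANSWER: 47


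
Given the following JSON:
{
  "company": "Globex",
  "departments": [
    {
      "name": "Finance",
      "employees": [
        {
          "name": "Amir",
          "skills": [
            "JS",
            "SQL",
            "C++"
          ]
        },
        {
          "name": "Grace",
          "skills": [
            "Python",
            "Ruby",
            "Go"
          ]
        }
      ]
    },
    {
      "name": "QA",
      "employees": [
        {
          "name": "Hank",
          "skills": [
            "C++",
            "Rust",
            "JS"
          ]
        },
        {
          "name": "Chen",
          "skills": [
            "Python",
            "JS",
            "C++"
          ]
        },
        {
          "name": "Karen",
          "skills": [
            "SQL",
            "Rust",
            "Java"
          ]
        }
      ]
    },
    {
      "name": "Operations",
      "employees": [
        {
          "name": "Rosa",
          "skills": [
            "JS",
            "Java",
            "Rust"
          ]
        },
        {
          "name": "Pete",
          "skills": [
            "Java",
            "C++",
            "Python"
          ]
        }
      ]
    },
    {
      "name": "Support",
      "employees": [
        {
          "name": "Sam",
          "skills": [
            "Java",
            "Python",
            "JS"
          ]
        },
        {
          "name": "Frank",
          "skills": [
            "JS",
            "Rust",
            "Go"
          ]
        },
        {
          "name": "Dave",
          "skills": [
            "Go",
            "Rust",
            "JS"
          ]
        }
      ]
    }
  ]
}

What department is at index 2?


Path: departments[2].name
Value: Operations

ANSWER: Operations


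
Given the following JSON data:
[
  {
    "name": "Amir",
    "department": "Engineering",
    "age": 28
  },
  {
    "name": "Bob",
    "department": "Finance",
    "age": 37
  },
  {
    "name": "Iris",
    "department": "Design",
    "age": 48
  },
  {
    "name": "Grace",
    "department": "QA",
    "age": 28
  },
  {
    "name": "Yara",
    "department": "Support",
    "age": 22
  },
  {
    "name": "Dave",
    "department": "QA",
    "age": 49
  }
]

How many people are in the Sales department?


Scanning records for department = Sales
  No matches found
Count: 0

ANSWER: 0


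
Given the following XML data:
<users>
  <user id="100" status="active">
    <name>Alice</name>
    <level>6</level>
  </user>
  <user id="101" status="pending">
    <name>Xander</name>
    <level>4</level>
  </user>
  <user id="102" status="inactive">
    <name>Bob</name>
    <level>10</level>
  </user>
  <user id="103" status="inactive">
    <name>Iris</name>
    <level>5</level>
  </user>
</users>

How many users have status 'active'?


Counting users with status='active':
  Alice (id=100) -> MATCH
Count: 1

ANSWER: 1


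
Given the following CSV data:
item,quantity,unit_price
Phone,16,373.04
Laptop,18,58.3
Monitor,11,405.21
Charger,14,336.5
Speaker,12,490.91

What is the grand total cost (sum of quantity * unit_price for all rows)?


Computing row totals:
  Phone: 16 * 373.04 = 5968.64
  Laptop: 18 * 58.3 = 1049.4
  Monitor: 11 * 405.21 = 4457.31
  Charger: 14 * 336.5 = 4711.0
  Speaker: 12 * 490.91 = 5890.92
Grand total = 5968.64 + 1049.4 + 4457.31 + 4711.0 + 5890.92 = 22077.27

ANSWER: 22077.27


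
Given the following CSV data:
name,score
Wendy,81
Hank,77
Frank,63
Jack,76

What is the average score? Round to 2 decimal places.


Scores: 81, 77, 63, 76
Sum = 297
Count = 4
Average = 297 / 4 = 74.25

ANSWER: 74.25


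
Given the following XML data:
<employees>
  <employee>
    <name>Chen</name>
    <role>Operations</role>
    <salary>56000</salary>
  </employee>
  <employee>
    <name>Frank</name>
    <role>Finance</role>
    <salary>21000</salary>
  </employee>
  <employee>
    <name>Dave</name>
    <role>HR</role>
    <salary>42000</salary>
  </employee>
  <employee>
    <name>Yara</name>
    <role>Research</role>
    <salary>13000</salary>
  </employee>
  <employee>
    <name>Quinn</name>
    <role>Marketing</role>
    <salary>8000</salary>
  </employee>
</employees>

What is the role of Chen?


Searching for <employee> with <name>Chen</name>
Found at position 1
<role>Operations</role>

ANSWER: Operations


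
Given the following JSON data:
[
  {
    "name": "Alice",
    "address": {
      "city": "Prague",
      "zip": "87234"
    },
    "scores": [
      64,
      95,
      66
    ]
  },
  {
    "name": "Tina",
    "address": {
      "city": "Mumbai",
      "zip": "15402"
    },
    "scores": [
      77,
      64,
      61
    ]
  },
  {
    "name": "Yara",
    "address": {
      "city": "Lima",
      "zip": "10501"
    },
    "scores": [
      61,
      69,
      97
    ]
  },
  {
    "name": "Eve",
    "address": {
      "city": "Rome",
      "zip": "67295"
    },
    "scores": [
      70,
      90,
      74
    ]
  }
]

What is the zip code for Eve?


Path: records[3].address.zip
Value: 67295

ANSWER: 67295


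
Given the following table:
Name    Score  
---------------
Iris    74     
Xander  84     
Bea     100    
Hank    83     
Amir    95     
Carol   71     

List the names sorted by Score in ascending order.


Sorting by Score (ascending):
  Carol: 71
  Iris: 74
  Hank: 83
  Xander: 84
  Amir: 95
  Bea: 100


ANSWER: Carol, Iris, Hank, Xander, Amir, Bea


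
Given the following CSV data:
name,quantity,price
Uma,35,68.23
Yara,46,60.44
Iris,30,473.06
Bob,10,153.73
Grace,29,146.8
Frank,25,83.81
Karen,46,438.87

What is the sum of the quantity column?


Values in 'quantity' column:
  Row 1: 35
  Row 2: 46
  Row 3: 30
  Row 4: 10
  Row 5: 29
  Row 6: 25
  Row 7: 46
Sum = 35 + 46 + 30 + 10 + 29 + 25 + 46 = 221

ANSWER: 221


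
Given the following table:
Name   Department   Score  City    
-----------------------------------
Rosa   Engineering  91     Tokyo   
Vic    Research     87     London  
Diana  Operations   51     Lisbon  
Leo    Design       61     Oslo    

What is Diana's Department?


Row 3: Diana
Department = Operations

ANSWER: Operations


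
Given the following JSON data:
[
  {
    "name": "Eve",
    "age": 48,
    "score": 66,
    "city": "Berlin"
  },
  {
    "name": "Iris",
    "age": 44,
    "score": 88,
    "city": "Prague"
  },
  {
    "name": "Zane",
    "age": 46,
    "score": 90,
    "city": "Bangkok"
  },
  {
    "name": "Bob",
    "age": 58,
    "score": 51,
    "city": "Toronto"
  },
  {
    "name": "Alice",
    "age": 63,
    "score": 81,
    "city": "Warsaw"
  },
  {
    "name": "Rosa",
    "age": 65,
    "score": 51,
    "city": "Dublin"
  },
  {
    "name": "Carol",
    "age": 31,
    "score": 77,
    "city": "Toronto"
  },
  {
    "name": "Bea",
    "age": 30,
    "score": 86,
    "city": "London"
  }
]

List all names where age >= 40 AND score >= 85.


Checking both conditions:
  Eve (age=48, score=66) -> no
  Iris (age=44, score=88) -> YES
  Zane (age=46, score=90) -> YES
  Bob (age=58, score=51) -> no
  Alice (age=63, score=81) -> no
  Rosa (age=65, score=51) -> no
  Carol (age=31, score=77) -> no
  Bea (age=30, score=86) -> no


ANSWER: Iris, Zane


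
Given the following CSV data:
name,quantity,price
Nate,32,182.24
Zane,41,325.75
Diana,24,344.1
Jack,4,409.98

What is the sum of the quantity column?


Values in 'quantity' column:
  Row 1: 32
  Row 2: 41
  Row 3: 24
  Row 4: 4
Sum = 32 + 41 + 24 + 4 = 101

ANSWER: 101


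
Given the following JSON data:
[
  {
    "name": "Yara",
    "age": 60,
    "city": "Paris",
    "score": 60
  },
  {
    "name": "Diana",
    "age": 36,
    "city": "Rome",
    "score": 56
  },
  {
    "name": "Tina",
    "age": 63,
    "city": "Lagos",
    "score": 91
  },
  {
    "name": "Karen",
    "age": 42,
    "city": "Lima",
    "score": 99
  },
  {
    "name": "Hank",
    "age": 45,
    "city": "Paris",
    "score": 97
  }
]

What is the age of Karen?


Looking up record where name = Karen
Record index: 3
Field 'age' = 42

ANSWER: 42


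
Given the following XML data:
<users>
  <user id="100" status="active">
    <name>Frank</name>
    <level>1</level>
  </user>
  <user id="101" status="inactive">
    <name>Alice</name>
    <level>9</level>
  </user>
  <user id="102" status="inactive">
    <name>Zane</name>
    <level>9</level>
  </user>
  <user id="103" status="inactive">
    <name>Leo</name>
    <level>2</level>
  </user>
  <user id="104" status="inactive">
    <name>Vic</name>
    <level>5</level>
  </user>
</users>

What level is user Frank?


Finding user: Frank
<level>1</level>

ANSWER: 1


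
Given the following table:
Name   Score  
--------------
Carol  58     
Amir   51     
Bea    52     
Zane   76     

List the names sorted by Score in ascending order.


Sorting by Score (ascending):
  Amir: 51
  Bea: 52
  Carol: 58
  Zane: 76


ANSWER: Amir, Bea, Carol, Zane


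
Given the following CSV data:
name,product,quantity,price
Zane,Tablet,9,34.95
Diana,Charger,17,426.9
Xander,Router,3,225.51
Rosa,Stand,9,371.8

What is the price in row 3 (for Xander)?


Row 3: Xander
Column 'price' = 225.51

ANSWER: 225.51


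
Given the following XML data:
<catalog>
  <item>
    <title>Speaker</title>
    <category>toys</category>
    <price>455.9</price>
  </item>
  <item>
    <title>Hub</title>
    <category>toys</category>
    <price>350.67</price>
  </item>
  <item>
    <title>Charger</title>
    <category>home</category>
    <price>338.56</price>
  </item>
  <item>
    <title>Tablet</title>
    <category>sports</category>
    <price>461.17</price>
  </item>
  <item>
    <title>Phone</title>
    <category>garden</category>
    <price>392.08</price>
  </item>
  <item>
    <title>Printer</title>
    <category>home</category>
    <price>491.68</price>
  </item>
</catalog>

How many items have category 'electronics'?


Scanning <item> elements for <category>electronics</category>:
Count: 0

ANSWER: 0


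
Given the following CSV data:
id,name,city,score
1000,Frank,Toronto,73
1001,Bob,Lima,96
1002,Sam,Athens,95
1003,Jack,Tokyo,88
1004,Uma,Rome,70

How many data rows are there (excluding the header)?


Counting rows (excluding header):
Header: id,name,city,score
Data rows: 5

ANSWER: 5


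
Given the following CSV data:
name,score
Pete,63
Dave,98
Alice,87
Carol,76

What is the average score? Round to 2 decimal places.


Scores: 63, 98, 87, 76
Sum = 324
Count = 4
Average = 324 / 4 = 81.00

ANSWER: 81.00


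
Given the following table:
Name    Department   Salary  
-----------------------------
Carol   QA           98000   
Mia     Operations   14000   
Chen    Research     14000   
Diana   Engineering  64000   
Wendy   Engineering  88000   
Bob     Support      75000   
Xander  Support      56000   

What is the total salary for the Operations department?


Operations department members:
  Mia: 14000
Total = 14000 = 14000

ANSWER: 14000


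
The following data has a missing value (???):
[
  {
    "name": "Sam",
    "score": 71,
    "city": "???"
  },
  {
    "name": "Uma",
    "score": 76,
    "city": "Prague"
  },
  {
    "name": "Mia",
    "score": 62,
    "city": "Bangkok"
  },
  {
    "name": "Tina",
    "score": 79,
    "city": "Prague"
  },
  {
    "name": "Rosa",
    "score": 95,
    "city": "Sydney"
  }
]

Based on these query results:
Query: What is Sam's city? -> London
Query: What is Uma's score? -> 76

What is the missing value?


The missing value is Sam's city
From query: Sam's city = London

ANSWER: London


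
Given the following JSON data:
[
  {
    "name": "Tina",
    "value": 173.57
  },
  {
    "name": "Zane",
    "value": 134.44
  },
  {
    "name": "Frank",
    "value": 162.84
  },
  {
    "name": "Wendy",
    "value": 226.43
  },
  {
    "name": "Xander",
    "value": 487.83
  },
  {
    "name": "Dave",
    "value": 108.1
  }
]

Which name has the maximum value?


Comparing values:
  Tina: 173.57
  Zane: 134.44
  Frank: 162.84
  Wendy: 226.43
  Xander: 487.83
  Dave: 108.1
Maximum: Xander (487.83)

ANSWER: Xander


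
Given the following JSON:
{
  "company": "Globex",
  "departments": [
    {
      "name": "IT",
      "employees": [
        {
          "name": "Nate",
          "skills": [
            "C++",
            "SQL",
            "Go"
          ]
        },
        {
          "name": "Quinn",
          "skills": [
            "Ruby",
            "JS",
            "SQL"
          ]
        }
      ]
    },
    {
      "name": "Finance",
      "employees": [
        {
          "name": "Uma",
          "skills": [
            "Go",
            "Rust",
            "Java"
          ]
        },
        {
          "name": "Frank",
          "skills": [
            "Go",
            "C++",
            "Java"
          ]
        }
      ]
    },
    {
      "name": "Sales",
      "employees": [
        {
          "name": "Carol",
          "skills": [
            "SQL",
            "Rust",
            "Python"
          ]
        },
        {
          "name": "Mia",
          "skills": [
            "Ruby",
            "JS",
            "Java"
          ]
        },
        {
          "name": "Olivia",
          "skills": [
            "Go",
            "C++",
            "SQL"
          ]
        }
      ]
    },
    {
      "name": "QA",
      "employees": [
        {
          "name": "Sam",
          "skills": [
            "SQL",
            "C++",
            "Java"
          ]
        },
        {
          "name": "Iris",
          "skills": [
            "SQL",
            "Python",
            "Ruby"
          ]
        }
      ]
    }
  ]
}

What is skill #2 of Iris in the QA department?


Path: departments[3].employees[1].skills[1]
Value: Python

ANSWER: Python
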